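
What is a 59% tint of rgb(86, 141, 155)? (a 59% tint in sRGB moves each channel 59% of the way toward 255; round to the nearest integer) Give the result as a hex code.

Lerp each channel 59% toward 255:
  R: 86 + 0.59×(255−86) = 86 + 99.71 = 185.71 → 186
  G: 141 + 67.26 = 208.26 → 208
  B: 155 + 0.59×(255−155) = 155 + 59 = 214 → 214
rgb(186, 208, 214) = #BAD0D6.

#BAD0D6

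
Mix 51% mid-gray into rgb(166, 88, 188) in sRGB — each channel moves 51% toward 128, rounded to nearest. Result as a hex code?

#936C9D

Per channel, c → c + 0.51(128 − c):
  R: 166 + 0.51×(128−166) = 166 − 19.38 = 146.62 → 147
  G: 88 + 0.51×(128−88) = 88 + 20.4 = 108.4 → 108
  B: 188 − 30.6 = 157.4 → 157
rgb(147, 108, 157) = #936C9D.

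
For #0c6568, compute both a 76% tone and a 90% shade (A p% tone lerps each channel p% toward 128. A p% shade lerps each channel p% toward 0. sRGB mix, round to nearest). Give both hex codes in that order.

#647a7a, #010a0a

#0c6568 is rgb(12, 101, 104).
76% tone:
  R: 12 + 0.76×(128−12) = 12 + 88.16 = 100.16 → 100
  G: 101 + 20.52 = 121.52 → 122
  B: 104 + 18.24 = 122.24 → 122
  → #647a7a
90% shade:
  R: 12 − 10.8 = 1.2 → 1
  G: 101 + 0.9×(0−101) = 101 − 90.9 = 10.1 → 10
  B: 104 − 93.6 = 10.4 → 10
  → #010a0a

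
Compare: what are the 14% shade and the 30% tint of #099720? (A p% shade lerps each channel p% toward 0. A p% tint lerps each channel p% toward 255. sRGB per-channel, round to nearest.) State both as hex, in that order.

#099720 is rgb(9, 151, 32).
14% shade:
  R: 9 + 0.14×(0−9) = 9 − 1.26 = 7.74 → 8
  G: 151 + 0.14×(0−151) = 151 − 21.14 = 129.86 → 130
  B: 32 + 0.14×(0−32) = 32 − 4.48 = 27.52 → 28
  → #08821C
30% tint:
  R: 9 + 0.3×(255−9) = 9 + 73.8 = 82.8 → 83
  G: 151 + 0.3×(255−151) = 151 + 31.2 = 182.2 → 182
  B: 32 + 66.9 = 98.9 → 99
  → #53B663

#08821C, #53B663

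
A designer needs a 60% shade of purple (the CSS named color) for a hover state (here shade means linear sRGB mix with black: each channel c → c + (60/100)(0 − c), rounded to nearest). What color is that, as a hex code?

#330033

CSS purple is rgb(128, 0, 128).
Per channel, c → c + 0.6(0 − c):
  R: 128 + 0.6×(0−128) = 128 − 76.8 = 51.2 → 51
  G: 0 + 0.6×(0−0) = 0 + 0 = 0 → 0
  B: 128 − 76.8 = 51.2 → 51
rgb(51, 0, 51) = #330033.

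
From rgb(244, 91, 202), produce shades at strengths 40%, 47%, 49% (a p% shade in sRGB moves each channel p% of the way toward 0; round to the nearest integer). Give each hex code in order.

40%: (244 − 97.6 = 146.4→146, 91 − 36.4 = 54.6→55, 202 − 80.8 = 121.2→121) → #923779
47%: (244 − 114.68 = 129.32→129, 91 − 42.77 = 48.23→48, 202 − 94.94 = 107.06→107) → #81306B
49%: (244 − 119.56 = 124.44→124, 91 − 44.59 = 46.41→46, 202 − 98.98 = 103.02→103) → #7C2E67

#923779, #81306B, #7C2E67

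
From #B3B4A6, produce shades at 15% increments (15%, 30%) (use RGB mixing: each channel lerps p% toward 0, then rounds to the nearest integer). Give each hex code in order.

#98998D, #7D7E74

#B3B4A6 is rgb(179, 180, 166).
15%: (179 − 26.85 = 152.15→152, 180 − 27 = 153→153, 166 − 24.9 = 141.1→141) → #98998D
30%: (179 − 53.7 = 125.3→125, 180 − 54 = 126→126, 166 − 49.8 = 116.2→116) → #7D7E74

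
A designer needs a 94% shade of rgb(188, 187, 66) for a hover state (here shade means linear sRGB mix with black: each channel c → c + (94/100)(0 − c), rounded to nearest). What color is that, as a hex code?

#0b0b04

A 94% shade moves each channel 94% toward 0:
  R: 188 + 0.94×(0−188) = 188 − 176.72 = 11.28 → 11
  G: 187 + 0.94×(0−187) = 187 − 175.78 = 11.22 → 11
  B: 66 − 62.04 = 3.96 → 4
rgb(11, 11, 4) = #0b0b04.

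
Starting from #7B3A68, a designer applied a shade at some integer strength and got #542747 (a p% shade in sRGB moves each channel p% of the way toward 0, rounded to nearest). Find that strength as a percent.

32%

#7B3A68 is rgb(123, 58, 104); #542747 is rgb(84, 39, 71).
On the R channel (widest range): 84 ≈ 123 + (p/100)(0 − 123), so p ≈ 100×(84 − 123)/(0 − 123) = -3900/-123 = 31.71.
p = 32 reproduces all three channels after rounding.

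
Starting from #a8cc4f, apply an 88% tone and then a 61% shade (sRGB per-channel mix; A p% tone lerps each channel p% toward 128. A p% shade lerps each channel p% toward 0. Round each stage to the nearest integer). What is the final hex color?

#a8cc4f is rgb(168, 204, 79).
An 88% tone moves each channel 88% toward 128:
  R: 168 + 0.88×(128−168) = 168 − 35.2 = 132.8 → 133
  G: 204 + 0.88×(128−204) = 204 − 66.88 = 137.12 → 137
  B: 79 + 43.12 = 122.12 → 122
After the tone: rgb(133, 137, 122) = #85897a.
Per channel, c → c + 0.61(0 − c):
  R: 133 + 0.61×(0−133) = 133 − 81.13 = 51.87 → 52
  G: 137 + 0.61×(0−137) = 137 − 83.57 = 53.43 → 53
  B: 122 − 74.42 = 47.58 → 48
rgb(52, 53, 48) = #343530.

#343530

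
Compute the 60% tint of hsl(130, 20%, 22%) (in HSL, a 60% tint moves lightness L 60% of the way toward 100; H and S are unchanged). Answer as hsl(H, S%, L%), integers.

hsl(130, 20%, 69%)

L moves 60% from 22 toward 100: 22 + 46.8 = 68.8 → 69.
H and S are unchanged.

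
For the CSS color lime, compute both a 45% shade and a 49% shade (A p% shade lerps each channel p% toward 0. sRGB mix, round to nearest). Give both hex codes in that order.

#008C00, #008200

CSS lime is rgb(0, 255, 0).
45% shade:
  R: 0 + 0.45×(0−0) = 0 + 0 = 0 → 0
  G: 255 − 114.75 = 140.25 → 140
  B: 0 + 0.45×(0−0) = 0 + 0 = 0 → 0
  → #008C00
49% shade:
  R: 0 + 0 = 0 → 0
  G: 255 + 0.49×(0−255) = 255 − 124.95 = 130.05 → 130
  B: 0 + 0 = 0 → 0
  → #008200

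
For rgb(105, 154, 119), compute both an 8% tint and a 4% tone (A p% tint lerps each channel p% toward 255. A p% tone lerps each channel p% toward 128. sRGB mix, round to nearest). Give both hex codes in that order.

8% tint:
  R: 105 + 0.08×(255−105) = 105 + 12 = 117 → 117
  G: 154 + 0.08×(255−154) = 154 + 8.08 = 162.08 → 162
  B: 119 + 0.08×(255−119) = 119 + 10.88 = 129.88 → 130
  → #75a282
4% tone:
  R: 105 + 0.04×(128−105) = 105 + 0.92 = 105.92 → 106
  G: 154 − 1.04 = 152.96 → 153
  B: 119 + 0.36 = 119.36 → 119
  → #6a9977

#75a282, #6a9977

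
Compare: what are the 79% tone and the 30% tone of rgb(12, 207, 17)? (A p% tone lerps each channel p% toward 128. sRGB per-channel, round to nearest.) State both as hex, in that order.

#689169, #2fb732

79% tone:
  R: 12 + 91.64 = 103.64 → 104
  G: 207 − 62.41 = 144.59 → 145
  B: 17 + 87.69 = 104.69 → 105
  → #689169
30% tone:
  R: 12 + 34.8 = 46.8 → 47
  G: 207 + 0.3×(128−207) = 207 − 23.7 = 183.3 → 183
  B: 17 + 33.3 = 50.3 → 50
  → #2fb732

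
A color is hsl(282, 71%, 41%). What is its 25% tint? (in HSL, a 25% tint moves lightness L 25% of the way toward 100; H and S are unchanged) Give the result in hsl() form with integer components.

L moves 25% from 41 toward 100: 41 + 14.75 = 55.75 → 56.
H and S are unchanged.

hsl(282, 71%, 56%)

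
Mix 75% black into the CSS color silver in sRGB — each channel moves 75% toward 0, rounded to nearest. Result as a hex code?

CSS silver is rgb(192, 192, 192).
A 75% shade moves each channel 75% toward 0:
  R: 192 + 0.75×(0−192) = 192 − 144 = 48 → 48
  G: 192 − 144 = 48 → 48
  B: 192 − 144 = 48 → 48
rgb(48, 48, 48) = #303030.

#303030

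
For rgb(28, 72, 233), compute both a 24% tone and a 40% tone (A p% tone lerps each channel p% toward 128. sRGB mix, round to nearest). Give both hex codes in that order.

#3455D0, #445EBF

24% tone:
  R: 28 + 24 = 52 → 52
  G: 72 + 0.24×(128−72) = 72 + 13.44 = 85.44 → 85
  B: 233 + 0.24×(128−233) = 233 − 25.2 = 207.8 → 208
  → #3455D0
40% tone:
  R: 28 + 40 = 68 → 68
  G: 72 + 22.4 = 94.4 → 94
  B: 233 + 0.4×(128−233) = 233 − 42 = 191 → 191
  → #445EBF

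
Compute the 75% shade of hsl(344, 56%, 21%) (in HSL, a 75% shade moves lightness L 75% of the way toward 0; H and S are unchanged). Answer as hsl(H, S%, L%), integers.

L moves 75% from 21 toward 0: 21 − 15.75 = 5.25 → 5.
H and S are unchanged.

hsl(344, 56%, 5%)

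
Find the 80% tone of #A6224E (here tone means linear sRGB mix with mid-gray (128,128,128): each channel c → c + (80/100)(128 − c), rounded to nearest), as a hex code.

#A6224E is rgb(166, 34, 78).
Lerp each channel 80% toward 128:
  R: 166 − 30.4 = 135.6 → 136
  G: 34 + 0.8×(128−34) = 34 + 75.2 = 109.2 → 109
  B: 78 + 40 = 118 → 118
rgb(136, 109, 118) = #886D76.

#886D76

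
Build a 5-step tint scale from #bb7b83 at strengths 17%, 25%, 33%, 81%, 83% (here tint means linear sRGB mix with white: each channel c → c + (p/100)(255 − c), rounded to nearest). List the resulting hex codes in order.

#bb7b83 is rgb(187, 123, 131).
17%: (187 + 11.56 = 198.56→199, 123 + 22.44 = 145.44→145, 131 + 21.08 = 152.08→152) → #c79198
25%: (187 + 17 = 204→204, 123 + 33 = 156→156, 131 + 31 = 162→162) → #cc9ca2
33%: (187 + 22.44 = 209.44→209, 123 + 43.56 = 166.56→167, 131 + 40.92 = 171.92→172) → #d1a7ac
81%: (187 + 55.08 = 242.08→242, 123 + 106.92 = 229.92→230, 131 + 100.44 = 231.44→231) → #f2e6e7
83%: (187 + 56.44 = 243.44→243, 123 + 109.56 = 232.56→233, 131 + 102.92 = 233.92→234) → #f3e9ea

#c79198, #cc9ca2, #d1a7ac, #f2e6e7, #f3e9ea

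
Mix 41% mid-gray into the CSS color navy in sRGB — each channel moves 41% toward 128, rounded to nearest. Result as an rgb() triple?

CSS navy is rgb(0, 0, 128).
Per channel, c → c + 0.41(128 − c):
  R: 0 + 52.48 = 52.48 → 52
  G: 0 + 0.41×(128−0) = 0 + 52.48 = 52.48 → 52
  B: 128 + 0.41×(128−128) = 128 + 0 = 128 → 128

rgb(52, 52, 128)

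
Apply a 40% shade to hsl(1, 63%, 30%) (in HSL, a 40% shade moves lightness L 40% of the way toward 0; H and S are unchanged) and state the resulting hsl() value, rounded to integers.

L moves 40% from 30 toward 0: 30 − 12 = 18 → 18.
H and S are unchanged.

hsl(1, 63%, 18%)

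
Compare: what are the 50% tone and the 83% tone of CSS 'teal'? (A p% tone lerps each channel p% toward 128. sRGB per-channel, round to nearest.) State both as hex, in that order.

CSS teal is rgb(0, 128, 128).
50% tone:
  R: 0 + 0.5×(128−0) = 0 + 64 = 64 → 64
  G: 128 + 0 = 128 → 128
  B: 128 + 0.5×(128−128) = 128 + 0 = 128 → 128
  → #408080
83% tone:
  R: 0 + 106.24 = 106.24 → 106
  G: 128 + 0.83×(128−128) = 128 + 0 = 128 → 128
  B: 128 + 0 = 128 → 128
  → #6A8080

#408080, #6A8080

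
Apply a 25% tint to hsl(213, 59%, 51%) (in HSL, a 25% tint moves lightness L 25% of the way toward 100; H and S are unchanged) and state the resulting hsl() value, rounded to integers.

hsl(213, 59%, 63%)

L moves 25% from 51 toward 100: 51 + 12.25 = 63.25 → 63.
H and S are unchanged.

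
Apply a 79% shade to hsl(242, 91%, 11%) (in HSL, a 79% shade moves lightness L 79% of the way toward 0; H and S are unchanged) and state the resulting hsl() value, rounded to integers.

hsl(242, 91%, 2%)

L moves 79% from 11 toward 0: 11 − 8.69 = 2.31 → 2.
H and S are unchanged.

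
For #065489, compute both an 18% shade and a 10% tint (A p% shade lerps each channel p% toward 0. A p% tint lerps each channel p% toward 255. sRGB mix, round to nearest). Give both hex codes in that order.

#054570, #1f6595

#065489 is rgb(6, 84, 137).
18% shade:
  R: 6 + 0.18×(0−6) = 6 − 1.08 = 4.92 → 5
  G: 84 + 0.18×(0−84) = 84 − 15.12 = 68.88 → 69
  B: 137 − 24.66 = 112.34 → 112
  → #054570
10% tint:
  R: 6 + 0.1×(255−6) = 6 + 24.9 = 30.9 → 31
  G: 84 + 17.1 = 101.1 → 101
  B: 137 + 0.1×(255−137) = 137 + 11.8 = 148.8 → 149
  → #1f6595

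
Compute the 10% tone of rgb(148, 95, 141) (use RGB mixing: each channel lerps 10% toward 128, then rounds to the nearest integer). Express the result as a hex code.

Per channel, c → c + 0.1(128 − c):
  R: 148 + 0.1×(128−148) = 148 − 2 = 146 → 146
  G: 95 + 3.3 = 98.3 → 98
  B: 141 − 1.3 = 139.7 → 140
rgb(146, 98, 140) = #92628c.

#92628c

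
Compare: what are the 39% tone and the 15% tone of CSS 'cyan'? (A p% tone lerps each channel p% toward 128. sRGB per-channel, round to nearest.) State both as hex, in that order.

CSS cyan is rgb(0, 255, 255).
39% tone:
  R: 0 + 49.92 = 49.92 → 50
  G: 255 + 0.39×(128−255) = 255 − 49.53 = 205.47 → 205
  B: 255 − 49.53 = 205.47 → 205
  → #32CDCD
15% tone:
  R: 0 + 0.15×(128−0) = 0 + 19.2 = 19.2 → 19
  G: 255 − 19.05 = 235.95 → 236
  B: 255 + 0.15×(128−255) = 255 − 19.05 = 235.95 → 236
  → #13ECEC

#32CDCD, #13ECEC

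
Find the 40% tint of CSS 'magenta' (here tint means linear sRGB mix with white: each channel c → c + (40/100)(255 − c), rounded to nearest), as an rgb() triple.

rgb(255, 102, 255)

CSS magenta is rgb(255, 0, 255).
Lerp each channel 40% toward 255:
  R: 255 + 0 = 255 → 255
  G: 0 + 0.4×(255−0) = 0 + 102 = 102 → 102
  B: 255 + 0 = 255 → 255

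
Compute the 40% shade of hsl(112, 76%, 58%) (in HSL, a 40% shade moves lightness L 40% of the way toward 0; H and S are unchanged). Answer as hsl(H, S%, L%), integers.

hsl(112, 76%, 35%)

L moves 40% from 58 toward 0: 58 − 23.2 = 34.8 → 35.
H and S are unchanged.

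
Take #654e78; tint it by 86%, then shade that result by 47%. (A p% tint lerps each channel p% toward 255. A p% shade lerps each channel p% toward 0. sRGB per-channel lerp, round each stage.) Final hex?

#7b7a7d

#654e78 is rgb(101, 78, 120).
An 86% tint moves each channel 86% toward 255:
  R: 101 + 132.44 = 233.44 → 233
  G: 78 + 152.22 = 230.22 → 230
  B: 120 + 0.86×(255−120) = 120 + 116.1 = 236.1 → 236
After the tint: rgb(233, 230, 236) = #e9e6ec.
Per channel, c → c + 0.47(0 − c):
  R: 233 − 109.51 = 123.49 → 123
  G: 230 + 0.47×(0−230) = 230 − 108.1 = 121.9 → 122
  B: 236 − 110.92 = 125.08 → 125
rgb(123, 122, 125) = #7b7a7d.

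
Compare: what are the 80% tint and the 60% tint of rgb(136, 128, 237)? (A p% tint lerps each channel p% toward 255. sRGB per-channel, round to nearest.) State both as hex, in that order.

#E7E6FB, #CFCCF8

80% tint:
  R: 136 + 0.8×(255−136) = 136 + 95.2 = 231.2 → 231
  G: 128 + 0.8×(255−128) = 128 + 101.6 = 229.6 → 230
  B: 237 + 14.4 = 251.4 → 251
  → #E7E6FB
60% tint:
  R: 136 + 0.6×(255−136) = 136 + 71.4 = 207.4 → 207
  G: 128 + 76.2 = 204.2 → 204
  B: 237 + 0.6×(255−237) = 237 + 10.8 = 247.8 → 248
  → #CFCCF8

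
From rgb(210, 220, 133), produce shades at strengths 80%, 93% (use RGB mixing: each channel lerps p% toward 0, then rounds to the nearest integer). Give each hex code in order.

#2a2c1b, #0f0f09

80%: (210 − 168 = 42→42, 220 − 176 = 44→44, 133 − 106.4 = 26.6→27) → #2a2c1b
93%: (210 − 195.3 = 14.7→15, 220 − 204.6 = 15.4→15, 133 − 123.69 = 9.31→9) → #0f0f09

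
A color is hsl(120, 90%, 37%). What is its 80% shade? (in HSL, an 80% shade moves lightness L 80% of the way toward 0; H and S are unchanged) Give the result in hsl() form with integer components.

L moves 80% from 37 toward 0: 37 − 29.6 = 7.4 → 7.
H and S are unchanged.

hsl(120, 90%, 7%)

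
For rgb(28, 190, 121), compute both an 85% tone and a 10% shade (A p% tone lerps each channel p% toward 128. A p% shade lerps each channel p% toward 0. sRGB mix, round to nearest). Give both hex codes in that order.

#71897F, #19AB6D

85% tone:
  R: 28 + 0.85×(128−28) = 28 + 85 = 113 → 113
  G: 190 + 0.85×(128−190) = 190 − 52.7 = 137.3 → 137
  B: 121 + 0.85×(128−121) = 121 + 5.95 = 126.95 → 127
  → #71897F
10% shade:
  R: 28 + 0.1×(0−28) = 28 − 2.8 = 25.2 → 25
  G: 190 + 0.1×(0−190) = 190 − 19 = 171 → 171
  B: 121 + 0.1×(0−121) = 121 − 12.1 = 108.9 → 109
  → #19AB6D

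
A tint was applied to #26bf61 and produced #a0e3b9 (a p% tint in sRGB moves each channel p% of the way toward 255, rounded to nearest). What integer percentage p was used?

#26bf61 is rgb(38, 191, 97); #a0e3b9 is rgb(160, 227, 185).
On the R channel (widest range): 160 ≈ 38 + (p/100)(255 − 38), so p ≈ 100×(160 − 38)/(255 − 38) = 12200/217 = 56.22.
p = 56 reproduces all three channels after rounding.

56%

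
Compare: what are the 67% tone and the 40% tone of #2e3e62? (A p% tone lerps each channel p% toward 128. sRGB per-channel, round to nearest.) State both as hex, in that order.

#656a76, #4f586e

#2e3e62 is rgb(46, 62, 98).
67% tone:
  R: 46 + 0.67×(128−46) = 46 + 54.94 = 100.94 → 101
  G: 62 + 0.67×(128−62) = 62 + 44.22 = 106.22 → 106
  B: 98 + 0.67×(128−98) = 98 + 20.1 = 118.1 → 118
  → #656a76
40% tone:
  R: 46 + 0.4×(128−46) = 46 + 32.8 = 78.8 → 79
  G: 62 + 0.4×(128−62) = 62 + 26.4 = 88.4 → 88
  B: 98 + 0.4×(128−98) = 98 + 12 = 110 → 110
  → #4f586e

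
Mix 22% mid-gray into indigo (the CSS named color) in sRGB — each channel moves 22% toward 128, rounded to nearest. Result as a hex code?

#571C82

CSS indigo is rgb(75, 0, 130).
Per channel, c → c + 0.22(128 − c):
  R: 75 + 11.66 = 86.66 → 87
  G: 0 + 0.22×(128−0) = 0 + 28.16 = 28.16 → 28
  B: 130 + 0.22×(128−130) = 130 − 0.44 = 129.56 → 130
rgb(87, 28, 130) = #571C82.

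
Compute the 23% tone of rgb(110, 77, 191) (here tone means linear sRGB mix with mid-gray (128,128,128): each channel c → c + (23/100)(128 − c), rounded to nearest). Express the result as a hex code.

#7259B1

A 23% tone moves each channel 23% toward 128:
  R: 110 + 0.23×(128−110) = 110 + 4.14 = 114.14 → 114
  G: 77 + 0.23×(128−77) = 77 + 11.73 = 88.73 → 89
  B: 191 − 14.49 = 176.51 → 177
rgb(114, 89, 177) = #7259B1.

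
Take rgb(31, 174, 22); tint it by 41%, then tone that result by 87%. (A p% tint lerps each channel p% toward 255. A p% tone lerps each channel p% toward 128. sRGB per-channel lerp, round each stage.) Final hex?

A 41% tint moves each channel 41% toward 255:
  R: 31 + 91.84 = 122.84 → 123
  G: 174 + 0.41×(255−174) = 174 + 33.21 = 207.21 → 207
  B: 22 + 95.53 = 117.53 → 118
After the tint: rgb(123, 207, 118) = #7BCF76.
An 87% tone moves each channel 87% toward 128:
  R: 123 + 0.87×(128−123) = 123 + 4.35 = 127.35 → 127
  G: 207 − 68.73 = 138.27 → 138
  B: 118 + 8.7 = 126.7 → 127
rgb(127, 138, 127) = #7F8A7F.

#7F8A7F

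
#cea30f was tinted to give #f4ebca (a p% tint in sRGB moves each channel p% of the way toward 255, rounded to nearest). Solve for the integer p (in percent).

#cea30f is rgb(206, 163, 15); #f4ebca is rgb(244, 235, 202).
On the B channel (widest range): 202 ≈ 15 + (p/100)(255 − 15), so p ≈ 100×(202 − 15)/(255 − 15) = 18700/240 = 77.92.
p = 78 reproduces all three channels after rounding.

78%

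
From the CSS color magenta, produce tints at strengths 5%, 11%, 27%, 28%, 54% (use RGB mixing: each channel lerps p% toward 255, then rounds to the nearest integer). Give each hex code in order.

CSS magenta is rgb(255, 0, 255).
5%: (255→255, 0 + 12.75 = 12.75→13, 255→255) → #ff0dff
11%: (255→255, 0 + 28.05 = 28.05→28, 255→255) → #ff1cff
27%: (255→255, 0 + 68.85 = 68.85→69, 255→255) → #ff45ff
28%: (255→255, 0 + 71.4 = 71.4→71, 255→255) → #ff47ff
54%: (255→255, 0 + 137.7 = 137.7→138, 255→255) → #ff8aff

#ff0dff, #ff1cff, #ff45ff, #ff47ff, #ff8aff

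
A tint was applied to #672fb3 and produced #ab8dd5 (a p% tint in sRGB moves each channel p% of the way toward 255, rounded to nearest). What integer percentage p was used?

45%

#672fb3 is rgb(103, 47, 179); #ab8dd5 is rgb(171, 141, 213).
On the G channel (widest range): 141 ≈ 47 + (p/100)(255 − 47), so p ≈ 100×(141 − 47)/(255 − 47) = 9400/208 = 45.19.
p = 45 reproduces all three channels after rounding.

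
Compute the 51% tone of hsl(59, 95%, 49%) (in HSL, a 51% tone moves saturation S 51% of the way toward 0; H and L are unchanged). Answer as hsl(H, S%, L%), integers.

S moves 51% from 95 toward 0: 95 − 48.45 = 46.55 → 47.
H and L are unchanged.

hsl(59, 47%, 49%)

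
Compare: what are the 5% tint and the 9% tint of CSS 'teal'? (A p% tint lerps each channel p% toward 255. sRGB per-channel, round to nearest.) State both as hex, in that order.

CSS teal is rgb(0, 128, 128).
5% tint:
  R: 0 + 0.05×(255−0) = 0 + 12.75 = 12.75 → 13
  G: 128 + 6.35 = 134.35 → 134
  B: 128 + 0.05×(255−128) = 128 + 6.35 = 134.35 → 134
  → #0D8686
9% tint:
  R: 0 + 0.09×(255−0) = 0 + 22.95 = 22.95 → 23
  G: 128 + 0.09×(255−128) = 128 + 11.43 = 139.43 → 139
  B: 128 + 11.43 = 139.43 → 139
  → #178B8B

#0D8686, #178B8B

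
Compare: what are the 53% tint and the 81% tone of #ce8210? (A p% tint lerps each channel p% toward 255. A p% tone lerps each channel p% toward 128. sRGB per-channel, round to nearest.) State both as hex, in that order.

#e8c48f, #8f806b

#ce8210 is rgb(206, 130, 16).
53% tint:
  R: 206 + 25.97 = 231.97 → 232
  G: 130 + 0.53×(255−130) = 130 + 66.25 = 196.25 → 196
  B: 16 + 126.67 = 142.67 → 143
  → #e8c48f
81% tone:
  R: 206 + 0.81×(128−206) = 206 − 63.18 = 142.82 → 143
  G: 130 − 1.62 = 128.38 → 128
  B: 16 + 0.81×(128−16) = 16 + 90.72 = 106.72 → 107
  → #8f806b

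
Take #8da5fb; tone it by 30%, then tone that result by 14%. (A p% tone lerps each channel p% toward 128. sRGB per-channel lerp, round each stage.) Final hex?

#8896ca

#8da5fb is rgb(141, 165, 251).
A 30% tone moves each channel 30% toward 128:
  R: 141 + 0.3×(128−141) = 141 − 3.9 = 137.1 → 137
  G: 165 − 11.1 = 153.9 → 154
  B: 251 − 36.9 = 214.1 → 214
After the tone: rgb(137, 154, 214) = #899ad6.
A 14% tone moves each channel 14% toward 128:
  R: 137 + 0.14×(128−137) = 137 − 1.26 = 135.74 → 136
  G: 154 − 3.64 = 150.36 → 150
  B: 214 + 0.14×(128−214) = 214 − 12.04 = 201.96 → 202
rgb(136, 150, 202) = #8896ca.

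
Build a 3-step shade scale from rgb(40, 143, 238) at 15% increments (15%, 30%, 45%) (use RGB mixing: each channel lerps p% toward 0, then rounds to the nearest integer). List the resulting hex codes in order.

15%: (40 − 6 = 34→34, 143 − 21.45 = 121.55→122, 238 − 35.7 = 202.3→202) → #227aca
30%: (40 − 12 = 28→28, 143 − 42.9 = 100.1→100, 238 − 71.4 = 166.6→167) → #1c64a7
45%: (40 − 18 = 22→22, 143 − 64.35 = 78.65→79, 238 − 107.1 = 130.9→131) → #164f83

#227aca, #1c64a7, #164f83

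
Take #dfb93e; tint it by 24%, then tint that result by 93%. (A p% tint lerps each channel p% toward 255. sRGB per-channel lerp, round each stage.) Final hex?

#dfb93e is rgb(223, 185, 62).
A 24% tint moves each channel 24% toward 255:
  R: 223 + 7.68 = 230.68 → 231
  G: 185 + 16.8 = 201.8 → 202
  B: 62 + 46.32 = 108.32 → 108
After the tint: rgb(231, 202, 108) = #e7ca6c.
A 93% tint moves each channel 93% toward 255:
  R: 231 + 0.93×(255−231) = 231 + 22.32 = 253.32 → 253
  G: 202 + 49.29 = 251.29 → 251
  B: 108 + 136.71 = 244.71 → 245
rgb(253, 251, 245) = #fdfbf5.

#fdfbf5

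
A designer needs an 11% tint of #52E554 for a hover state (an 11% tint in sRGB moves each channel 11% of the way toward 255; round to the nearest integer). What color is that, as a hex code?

#52E554 is rgb(82, 229, 84).
Lerp each channel 11% toward 255:
  R: 82 + 0.11×(255−82) = 82 + 19.03 = 101.03 → 101
  G: 229 + 2.86 = 231.86 → 232
  B: 84 + 18.81 = 102.81 → 103
rgb(101, 232, 103) = #65E867.

#65E867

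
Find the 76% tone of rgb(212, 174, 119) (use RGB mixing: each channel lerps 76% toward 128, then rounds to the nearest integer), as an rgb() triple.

rgb(148, 139, 126)

A 76% tone moves each channel 76% toward 128:
  R: 212 + 0.76×(128−212) = 212 − 63.84 = 148.16 → 148
  G: 174 + 0.76×(128−174) = 174 − 34.96 = 139.04 → 139
  B: 119 + 0.76×(128−119) = 119 + 6.84 = 125.84 → 126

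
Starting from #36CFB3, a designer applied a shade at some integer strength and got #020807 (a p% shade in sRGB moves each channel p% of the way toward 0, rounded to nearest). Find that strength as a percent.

#36CFB3 is rgb(54, 207, 179); #020807 is rgb(2, 8, 7).
On the G channel (widest range): 8 ≈ 207 + (p/100)(0 − 207), so p ≈ 100×(8 − 207)/(0 − 207) = -19900/-207 = 96.14.
p = 96 reproduces all three channels after rounding.

96%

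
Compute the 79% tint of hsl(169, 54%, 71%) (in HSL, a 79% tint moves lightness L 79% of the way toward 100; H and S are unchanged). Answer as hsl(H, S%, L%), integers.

L moves 79% from 71 toward 100: 71 + 22.91 = 93.91 → 94.
H and S are unchanged.

hsl(169, 54%, 94%)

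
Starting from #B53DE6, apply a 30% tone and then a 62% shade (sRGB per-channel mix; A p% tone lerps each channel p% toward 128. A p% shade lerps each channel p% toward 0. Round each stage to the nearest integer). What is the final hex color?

#B53DE6 is rgb(181, 61, 230).
A 30% tone moves each channel 30% toward 128:
  R: 181 + 0.3×(128−181) = 181 − 15.9 = 165.1 → 165
  G: 61 + 0.3×(128−61) = 61 + 20.1 = 81.1 → 81
  B: 230 + 0.3×(128−230) = 230 − 30.6 = 199.4 → 199
After the tone: rgb(165, 81, 199) = #A551C7.
A 62% shade moves each channel 62% toward 0:
  R: 165 + 0.62×(0−165) = 165 − 102.3 = 62.7 → 63
  G: 81 − 50.22 = 30.78 → 31
  B: 199 − 123.38 = 75.62 → 76
rgb(63, 31, 76) = #3F1F4C.

#3F1F4C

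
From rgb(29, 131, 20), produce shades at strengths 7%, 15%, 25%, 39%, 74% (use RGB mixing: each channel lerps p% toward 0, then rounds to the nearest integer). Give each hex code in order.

7%: (29 − 2.03 = 26.97→27, 131 − 9.17 = 121.83→122, 20 − 1.4 = 18.6→19) → #1B7A13
15%: (29 − 4.35 = 24.65→25, 131 − 19.65 = 111.35→111, 20 − 3 = 17→17) → #196F11
25%: (29 − 7.25 = 21.75→22, 131 − 32.75 = 98.25→98, 20 − 5 = 15→15) → #16620F
39%: (29 − 11.31 = 17.69→18, 131 − 51.09 = 79.91→80, 20 − 7.8 = 12.2→12) → #12500C
74%: (29 − 21.46 = 7.54→8, 131 − 96.94 = 34.06→34, 20 − 14.8 = 5.2→5) → #082205

#1B7A13, #196F11, #16620F, #12500C, #082205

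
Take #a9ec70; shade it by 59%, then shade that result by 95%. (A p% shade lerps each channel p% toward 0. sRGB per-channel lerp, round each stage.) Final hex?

#030502

#a9ec70 is rgb(169, 236, 112).
A 59% shade moves each channel 59% toward 0:
  R: 169 + 0.59×(0−169) = 169 − 99.71 = 69.29 → 69
  G: 236 + 0.59×(0−236) = 236 − 139.24 = 96.76 → 97
  B: 112 + 0.59×(0−112) = 112 − 66.08 = 45.92 → 46
After the shade: rgb(69, 97, 46) = #45612e.
Lerp each channel 95% toward 0:
  R: 69 + 0.95×(0−69) = 69 − 65.55 = 3.45 → 3
  G: 97 + 0.95×(0−97) = 97 − 92.15 = 4.85 → 5
  B: 46 − 43.7 = 2.3 → 2
rgb(3, 5, 2) = #030502.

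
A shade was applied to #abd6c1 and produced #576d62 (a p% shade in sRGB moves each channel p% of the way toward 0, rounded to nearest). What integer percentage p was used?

#abd6c1 is rgb(171, 214, 193); #576d62 is rgb(87, 109, 98).
On the G channel (widest range): 109 ≈ 214 + (p/100)(0 − 214), so p ≈ 100×(109 − 214)/(0 − 214) = -10500/-214 = 49.07.
p = 49 reproduces all three channels after rounding.

49%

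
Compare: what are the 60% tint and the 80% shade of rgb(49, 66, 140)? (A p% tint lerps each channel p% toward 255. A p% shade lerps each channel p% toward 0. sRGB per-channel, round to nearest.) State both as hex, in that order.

#ADB3D1, #0A0D1C

60% tint:
  R: 49 + 123.6 = 172.6 → 173
  G: 66 + 0.6×(255−66) = 66 + 113.4 = 179.4 → 179
  B: 140 + 0.6×(255−140) = 140 + 69 = 209 → 209
  → #ADB3D1
80% shade:
  R: 49 − 39.2 = 9.8 → 10
  G: 66 + 0.8×(0−66) = 66 − 52.8 = 13.2 → 13
  B: 140 + 0.8×(0−140) = 140 − 112 = 28 → 28
  → #0A0D1C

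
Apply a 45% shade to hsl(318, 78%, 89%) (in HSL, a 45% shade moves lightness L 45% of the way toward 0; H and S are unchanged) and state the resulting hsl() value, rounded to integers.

L moves 45% from 89 toward 0: 89 − 40.05 = 48.95 → 49.
H and S are unchanged.

hsl(318, 78%, 49%)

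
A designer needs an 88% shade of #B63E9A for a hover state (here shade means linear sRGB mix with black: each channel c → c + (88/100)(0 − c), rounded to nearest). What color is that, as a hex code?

#B63E9A is rgb(182, 62, 154).
Lerp each channel 88% toward 0:
  R: 182 + 0.88×(0−182) = 182 − 160.16 = 21.84 → 22
  G: 62 − 54.56 = 7.44 → 7
  B: 154 − 135.52 = 18.48 → 18
rgb(22, 7, 18) = #160712.

#160712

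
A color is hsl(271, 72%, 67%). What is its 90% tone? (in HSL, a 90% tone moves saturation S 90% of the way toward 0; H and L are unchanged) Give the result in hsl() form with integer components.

hsl(271, 7%, 67%)

S moves 90% from 72 toward 0: 72 − 64.8 = 7.2 → 7.
H and L are unchanged.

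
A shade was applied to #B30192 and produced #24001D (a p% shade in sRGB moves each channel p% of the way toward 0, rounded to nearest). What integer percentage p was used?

80%

#B30192 is rgb(179, 1, 146); #24001D is rgb(36, 0, 29).
On the R channel (widest range): 36 ≈ 179 + (p/100)(0 − 179), so p ≈ 100×(36 − 179)/(0 − 179) = -14300/-179 = 79.89.
p = 80 reproduces all three channels after rounding.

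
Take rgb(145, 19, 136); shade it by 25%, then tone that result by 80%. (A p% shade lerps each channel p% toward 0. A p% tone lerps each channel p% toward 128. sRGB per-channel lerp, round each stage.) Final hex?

#7C697B

Per channel, c → c + 0.25(0 − c):
  R: 145 − 36.25 = 108.75 → 109
  G: 19 + 0.25×(0−19) = 19 − 4.75 = 14.25 → 14
  B: 136 + 0.25×(0−136) = 136 − 34 = 102 → 102
After the shade: rgb(109, 14, 102) = #6D0E66.
Per channel, c → c + 0.8(128 − c):
  R: 109 + 0.8×(128−109) = 109 + 15.2 = 124.2 → 124
  G: 14 + 91.2 = 105.2 → 105
  B: 102 + 0.8×(128−102) = 102 + 20.8 = 122.8 → 123
rgb(124, 105, 123) = #7C697B.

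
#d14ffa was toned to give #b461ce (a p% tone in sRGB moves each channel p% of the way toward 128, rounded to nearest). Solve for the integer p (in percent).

#d14ffa is rgb(209, 79, 250); #b461ce is rgb(180, 97, 206).
On the B channel (widest range): 206 ≈ 250 + (p/100)(128 − 250), so p ≈ 100×(206 − 250)/(128 − 250) = -4400/-122 = 36.07.
p = 36 reproduces all three channels after rounding.

36%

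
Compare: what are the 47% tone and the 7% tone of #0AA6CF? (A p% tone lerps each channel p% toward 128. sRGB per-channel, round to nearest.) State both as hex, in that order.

#4194AA, #12A3C9

#0AA6CF is rgb(10, 166, 207).
47% tone:
  R: 10 + 0.47×(128−10) = 10 + 55.46 = 65.46 → 65
  G: 166 + 0.47×(128−166) = 166 − 17.86 = 148.14 → 148
  B: 207 + 0.47×(128−207) = 207 − 37.13 = 169.87 → 170
  → #4194AA
7% tone:
  R: 10 + 8.26 = 18.26 → 18
  G: 166 + 0.07×(128−166) = 166 − 2.66 = 163.34 → 163
  B: 207 + 0.07×(128−207) = 207 − 5.53 = 201.47 → 201
  → #12A3C9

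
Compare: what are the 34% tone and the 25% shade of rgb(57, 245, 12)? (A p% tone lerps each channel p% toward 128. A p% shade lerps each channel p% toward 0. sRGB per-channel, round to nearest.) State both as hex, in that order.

#51cd33, #2bb809

34% tone:
  R: 57 + 0.34×(128−57) = 57 + 24.14 = 81.14 → 81
  G: 245 + 0.34×(128−245) = 245 − 39.78 = 205.22 → 205
  B: 12 + 39.44 = 51.44 → 51
  → #51cd33
25% shade:
  R: 57 + 0.25×(0−57) = 57 − 14.25 = 42.75 → 43
  G: 245 + 0.25×(0−245) = 245 − 61.25 = 183.75 → 184
  B: 12 − 3 = 9 → 9
  → #2bb809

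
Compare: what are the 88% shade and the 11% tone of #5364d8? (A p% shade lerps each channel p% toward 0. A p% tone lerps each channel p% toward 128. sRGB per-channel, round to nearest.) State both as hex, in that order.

#5364d8 is rgb(83, 100, 216).
88% shade:
  R: 83 − 73.04 = 9.96 → 10
  G: 100 − 88 = 12 → 12
  B: 216 − 190.08 = 25.92 → 26
  → #0a0c1a
11% tone:
  R: 83 + 4.95 = 87.95 → 88
  G: 100 + 3.08 = 103.08 → 103
  B: 216 + 0.11×(128−216) = 216 − 9.68 = 206.32 → 206
  → #5867ce

#0a0c1a, #5867ce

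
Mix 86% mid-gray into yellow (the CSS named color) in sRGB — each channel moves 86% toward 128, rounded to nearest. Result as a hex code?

#92926E

CSS yellow is rgb(255, 255, 0).
An 86% tone moves each channel 86% toward 128:
  R: 255 − 109.22 = 145.78 → 146
  G: 255 + 0.86×(128−255) = 255 − 109.22 = 145.78 → 146
  B: 0 + 110.08 = 110.08 → 110
rgb(146, 146, 110) = #92926E.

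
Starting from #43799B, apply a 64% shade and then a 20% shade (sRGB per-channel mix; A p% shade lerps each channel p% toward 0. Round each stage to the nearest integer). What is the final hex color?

#13232D

#43799B is rgb(67, 121, 155).
Lerp each channel 64% toward 0:
  R: 67 − 42.88 = 24.12 → 24
  G: 121 + 0.64×(0−121) = 121 − 77.44 = 43.56 → 44
  B: 155 + 0.64×(0−155) = 155 − 99.2 = 55.8 → 56
After the shade: rgb(24, 44, 56) = #182C38.
Per channel, c → c + 0.2(0 − c):
  R: 24 − 4.8 = 19.2 → 19
  G: 44 − 8.8 = 35.2 → 35
  B: 56 + 0.2×(0−56) = 56 − 11.2 = 44.8 → 45
rgb(19, 35, 45) = #13232D.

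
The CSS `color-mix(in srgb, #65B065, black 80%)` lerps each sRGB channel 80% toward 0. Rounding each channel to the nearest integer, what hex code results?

#65B065 is rgb(101, 176, 101).
An 80% shade moves each channel 80% toward 0:
  R: 101 + 0.8×(0−101) = 101 − 80.8 = 20.2 → 20
  G: 176 − 140.8 = 35.2 → 35
  B: 101 + 0.8×(0−101) = 101 − 80.8 = 20.2 → 20
rgb(20, 35, 20) = #142314.

#142314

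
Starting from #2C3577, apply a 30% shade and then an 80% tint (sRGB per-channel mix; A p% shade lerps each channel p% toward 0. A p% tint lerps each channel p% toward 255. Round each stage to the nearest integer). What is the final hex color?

#D2D3DD

#2C3577 is rgb(44, 53, 119).
Per channel, c → c + 0.3(0 − c):
  R: 44 − 13.2 = 30.8 → 31
  G: 53 + 0.3×(0−53) = 53 − 15.9 = 37.1 → 37
  B: 119 − 35.7 = 83.3 → 83
After the shade: rgb(31, 37, 83) = #1F2553.
An 80% tint moves each channel 80% toward 255:
  R: 31 + 0.8×(255−31) = 31 + 179.2 = 210.2 → 210
  G: 37 + 0.8×(255−37) = 37 + 174.4 = 211.4 → 211
  B: 83 + 0.8×(255−83) = 83 + 137.6 = 220.6 → 221
rgb(210, 211, 221) = #D2D3DD.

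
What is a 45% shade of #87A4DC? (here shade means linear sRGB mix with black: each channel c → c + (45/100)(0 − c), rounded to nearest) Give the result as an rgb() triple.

#87A4DC is rgb(135, 164, 220).
A 45% shade moves each channel 45% toward 0:
  R: 135 − 60.75 = 74.25 → 74
  G: 164 + 0.45×(0−164) = 164 − 73.8 = 90.2 → 90
  B: 220 − 99 = 121 → 121

rgb(74, 90, 121)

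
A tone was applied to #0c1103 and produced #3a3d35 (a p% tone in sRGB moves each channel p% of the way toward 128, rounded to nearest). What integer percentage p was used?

#0c1103 is rgb(12, 17, 3); #3a3d35 is rgb(58, 61, 53).
On the B channel (widest range): 53 ≈ 3 + (p/100)(128 − 3), so p ≈ 100×(53 − 3)/(128 − 3) = 5000/125 = 40.00.
p = 40 reproduces all three channels after rounding.

40%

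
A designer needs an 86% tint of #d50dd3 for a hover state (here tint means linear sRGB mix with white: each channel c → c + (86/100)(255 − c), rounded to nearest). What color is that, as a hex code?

#d50dd3 is rgb(213, 13, 211).
Per channel, c → c + 0.86(255 − c):
  R: 213 + 36.12 = 249.12 → 249
  G: 13 + 0.86×(255−13) = 13 + 208.12 = 221.12 → 221
  B: 211 + 37.84 = 248.84 → 249
rgb(249, 221, 249) = #f9ddf9.

#f9ddf9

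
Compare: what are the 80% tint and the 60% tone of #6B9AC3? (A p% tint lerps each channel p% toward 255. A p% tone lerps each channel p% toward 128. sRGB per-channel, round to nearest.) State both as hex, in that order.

#E1EBF3, #788A9B

#6B9AC3 is rgb(107, 154, 195).
80% tint:
  R: 107 + 0.8×(255−107) = 107 + 118.4 = 225.4 → 225
  G: 154 + 0.8×(255−154) = 154 + 80.8 = 234.8 → 235
  B: 195 + 0.8×(255−195) = 195 + 48 = 243 → 243
  → #E1EBF3
60% tone:
  R: 107 + 12.6 = 119.6 → 120
  G: 154 + 0.6×(128−154) = 154 − 15.6 = 138.4 → 138
  B: 195 + 0.6×(128−195) = 195 − 40.2 = 154.8 → 155
  → #788A9B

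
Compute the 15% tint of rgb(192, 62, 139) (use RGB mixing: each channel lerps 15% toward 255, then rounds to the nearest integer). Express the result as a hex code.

A 15% tint moves each channel 15% toward 255:
  R: 192 + 9.45 = 201.45 → 201
  G: 62 + 0.15×(255−62) = 62 + 28.95 = 90.95 → 91
  B: 139 + 17.4 = 156.4 → 156
rgb(201, 91, 156) = #C95B9C.

#C95B9C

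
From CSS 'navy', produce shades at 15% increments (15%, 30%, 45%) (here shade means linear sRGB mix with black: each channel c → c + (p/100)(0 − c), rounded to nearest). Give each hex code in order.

#00006D, #00005A, #000046

CSS navy is rgb(0, 0, 128).
15%: (0→0, 0→0, 128 − 19.2 = 108.8→109) → #00006D
30%: (0→0, 0→0, 128 − 38.4 = 89.6→90) → #00005A
45%: (0→0, 0→0, 128 − 57.6 = 70.4→70) → #000046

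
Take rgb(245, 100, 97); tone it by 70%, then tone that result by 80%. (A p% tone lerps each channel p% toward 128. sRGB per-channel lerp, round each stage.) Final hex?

#877E7E

A 70% tone moves each channel 70% toward 128:
  R: 245 + 0.7×(128−245) = 245 − 81.9 = 163.1 → 163
  G: 100 + 19.6 = 119.6 → 120
  B: 97 + 21.7 = 118.7 → 119
After the tone: rgb(163, 120, 119) = #A37877.
An 80% tone moves each channel 80% toward 128:
  R: 163 − 28 = 135 → 135
  G: 120 + 0.8×(128−120) = 120 + 6.4 = 126.4 → 126
  B: 119 + 7.2 = 126.2 → 126
rgb(135, 126, 126) = #877E7E.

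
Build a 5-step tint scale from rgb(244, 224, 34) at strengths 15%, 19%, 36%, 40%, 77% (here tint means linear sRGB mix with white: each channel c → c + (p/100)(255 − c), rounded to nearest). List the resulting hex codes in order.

15%: (244 + 1.65 = 245.65→246, 224 + 4.65 = 228.65→229, 34 + 33.15 = 67.15→67) → #f6e543
19%: (244 + 2.09 = 246.09→246, 224 + 5.89 = 229.89→230, 34 + 41.99 = 75.99→76) → #f6e64c
36%: (244 + 3.96 = 247.96→248, 224 + 11.16 = 235.16→235, 34 + 79.56 = 113.56→114) → #f8eb72
40%: (244 + 4.4 = 248.4→248, 224 + 12.4 = 236.4→236, 34 + 88.4 = 122.4→122) → #f8ec7a
77%: (244 + 8.47 = 252.47→252, 224 + 23.87 = 247.87→248, 34 + 170.17 = 204.17→204) → #fcf8cc

#f6e543, #f6e64c, #f8eb72, #f8ec7a, #fcf8cc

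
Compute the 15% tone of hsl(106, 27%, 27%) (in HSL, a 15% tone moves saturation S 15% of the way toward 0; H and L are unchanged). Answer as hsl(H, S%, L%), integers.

hsl(106, 23%, 27%)

S moves 15% from 27 toward 0: 27 − 4.05 = 22.95 → 23.
H and L are unchanged.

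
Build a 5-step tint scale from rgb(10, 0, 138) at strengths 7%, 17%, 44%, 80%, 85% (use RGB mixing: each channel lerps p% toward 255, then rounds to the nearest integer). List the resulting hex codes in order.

#1B1292, #342B9E, #7670BD, #CECCE8, #DAD9ED

7%: (10 + 17.15 = 27.15→27, 0 + 17.85 = 17.85→18, 138 + 8.19 = 146.19→146) → #1B1292
17%: (10 + 41.65 = 51.65→52, 0 + 43.35 = 43.35→43, 138 + 19.89 = 157.89→158) → #342B9E
44%: (10 + 107.8 = 117.8→118, 0 + 112.2 = 112.2→112, 138 + 51.48 = 189.48→189) → #7670BD
80%: (10 + 196 = 206→206, 0 + 204 = 204→204, 138 + 93.6 = 231.6→232) → #CECCE8
85%: (10 + 208.25 = 218.25→218, 0 + 216.75 = 216.75→217, 138 + 99.45 = 237.45→237) → #DAD9ED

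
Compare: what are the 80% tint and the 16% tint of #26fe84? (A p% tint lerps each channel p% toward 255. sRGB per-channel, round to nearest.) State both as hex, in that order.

#d4ffe6, #49fe98

#26fe84 is rgb(38, 254, 132).
80% tint:
  R: 38 + 173.6 = 211.6 → 212
  G: 254 + 0.8 = 254.8 → 255
  B: 132 + 0.8×(255−132) = 132 + 98.4 = 230.4 → 230
  → #d4ffe6
16% tint:
  R: 38 + 0.16×(255−38) = 38 + 34.72 = 72.72 → 73
  G: 254 + 0.16×(255−254) = 254 + 0.16 = 254.16 → 254
  B: 132 + 19.68 = 151.68 → 152
  → #49fe98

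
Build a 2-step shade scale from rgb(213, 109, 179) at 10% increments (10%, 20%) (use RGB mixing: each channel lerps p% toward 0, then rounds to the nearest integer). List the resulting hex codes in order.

#c062a1, #aa578f

10%: (213 − 21.3 = 191.7→192, 109 − 10.9 = 98.1→98, 179 − 17.9 = 161.1→161) → #c062a1
20%: (213 − 42.6 = 170.4→170, 109 − 21.8 = 87.2→87, 179 − 35.8 = 143.2→143) → #aa578f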